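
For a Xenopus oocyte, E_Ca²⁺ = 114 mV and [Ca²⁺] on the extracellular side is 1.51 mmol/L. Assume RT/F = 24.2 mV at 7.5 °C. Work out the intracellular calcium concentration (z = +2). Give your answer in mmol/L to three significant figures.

0.000122 mmol/L

Nernst: E = (24.2/2) · ln([out]/[in]), so ln([out]/[in]) = 114.0 × 2 / 24.2 = 9.4215.
[out]/[in] = e^(9.4215) = 1.235e+04.
[in] = 1.51 / 1.235e+04 = 0.0001223 mmol/L.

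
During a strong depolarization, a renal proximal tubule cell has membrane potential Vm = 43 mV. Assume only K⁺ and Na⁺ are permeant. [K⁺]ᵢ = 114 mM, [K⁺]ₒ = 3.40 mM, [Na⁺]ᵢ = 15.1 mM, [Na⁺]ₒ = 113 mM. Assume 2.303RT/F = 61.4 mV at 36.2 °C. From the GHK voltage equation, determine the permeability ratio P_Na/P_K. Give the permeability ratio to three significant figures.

Let α = P_Na/P_K. GHK: Vm = 61.4·log₁₀[(Kₒ + α·Naₒ)/(Kᵢ + α·Naᵢ)].
10^(Vm/61.4) = 10^(43.0/61.4) = 5.0156
So 5.0156·(Kᵢ + α·Naᵢ) = Kₒ + α·Naₒ → α = (5.0156·114.0 − 3.4) / (113.0 − 5.0156·15.1)
α = (571.8 − 3.4) / (113.0 − 75.74) = 568.4/37.26 = 15.25

15.3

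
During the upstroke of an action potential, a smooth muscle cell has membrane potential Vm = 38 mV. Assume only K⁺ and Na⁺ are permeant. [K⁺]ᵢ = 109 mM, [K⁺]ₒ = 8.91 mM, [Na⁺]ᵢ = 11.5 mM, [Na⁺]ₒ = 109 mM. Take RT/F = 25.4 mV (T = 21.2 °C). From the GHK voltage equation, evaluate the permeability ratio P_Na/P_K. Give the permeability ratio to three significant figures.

Let α = P_Na/P_K. GHK: Vm = 25.4·ln[(Kₒ + α·Naₒ)/(Kᵢ + α·Naᵢ)].
e^(Vm/25.4) = e^(38.0/25.4) = 4.4641
So 4.4641·(Kᵢ + α·Naᵢ) = Kₒ + α·Naₒ → α = (4.4641·109.0 − 8.91) / (109.0 − 4.4641·11.5)
α = (486.6 − 8.91) / (109.0 − 51.34) = 477.7/57.66 = 8.284

8.28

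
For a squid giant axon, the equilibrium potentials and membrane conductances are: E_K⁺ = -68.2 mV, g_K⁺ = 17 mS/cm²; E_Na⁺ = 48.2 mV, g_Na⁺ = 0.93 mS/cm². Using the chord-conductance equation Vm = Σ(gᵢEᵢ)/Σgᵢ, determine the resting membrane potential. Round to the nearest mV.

Σ gᵢEᵢ = 17·(-68.2) + 0.93·(48.2) = -1114.57
Σ gᵢ = 17 + 0.93 = 17.93
Vm = -1114.57 / 17.93 = -62.16 mV

-62 mV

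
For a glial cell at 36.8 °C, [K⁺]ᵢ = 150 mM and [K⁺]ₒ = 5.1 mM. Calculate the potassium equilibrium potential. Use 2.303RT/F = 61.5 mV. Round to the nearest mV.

-90 mV

E = (61.5/z) · log₁₀([K⁺]_out/[K⁺]_in) with z = +1.
= (61.5/1) · log₁₀(5.1/150) = 61.50 · log₁₀(0.034)
= 61.50 · (-1.4685) = -90.31 mV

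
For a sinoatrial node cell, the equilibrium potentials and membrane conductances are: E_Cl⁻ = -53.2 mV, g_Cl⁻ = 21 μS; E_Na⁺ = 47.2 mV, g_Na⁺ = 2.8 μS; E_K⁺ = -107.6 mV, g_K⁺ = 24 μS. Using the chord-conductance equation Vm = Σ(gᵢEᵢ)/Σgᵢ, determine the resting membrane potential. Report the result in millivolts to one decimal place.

Σ gᵢEᵢ = 21·(-53.2) + 2.8·(47.2) + 24·(-107.6) = -3567.44
Σ gᵢ = 21 + 2.8 + 24 = 47.8
Vm = -3567.44 / 47.8 = -74.63 mV

-74.6 mV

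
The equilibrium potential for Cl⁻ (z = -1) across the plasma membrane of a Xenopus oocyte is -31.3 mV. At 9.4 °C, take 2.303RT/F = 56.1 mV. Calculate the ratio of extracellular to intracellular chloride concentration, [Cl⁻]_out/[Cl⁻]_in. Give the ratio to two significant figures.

log₁₀([out]/[in]) = E·z/(56.1) = -31.3 × -1 / 56.1 = 0.5579
[out]/[in] = 10^(0.5579) = 3.614

3.6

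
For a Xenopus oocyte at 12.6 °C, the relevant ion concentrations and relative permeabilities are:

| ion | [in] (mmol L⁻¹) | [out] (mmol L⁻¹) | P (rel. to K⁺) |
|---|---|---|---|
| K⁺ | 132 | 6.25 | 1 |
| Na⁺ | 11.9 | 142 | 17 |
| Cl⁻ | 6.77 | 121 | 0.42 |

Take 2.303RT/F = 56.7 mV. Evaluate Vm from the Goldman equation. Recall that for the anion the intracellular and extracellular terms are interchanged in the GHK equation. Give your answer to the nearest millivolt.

Vm = 56.7 · log₁₀[(Σ P·[cation]ₒ + Σ P·[anion]ᵢ) / (Σ P·[cation]ᵢ + Σ P·[anion]ₒ)]
Numerator = 1×6.25 + 17×142 + 0.42×6.77 = 2423
Denominator = 1×132 + 17×11.9 + 0.42×121 = 385.1
Vm = 56.7 · log₁₀(6.2918) = 56.7 × (0.7988) = 45.29 mV

45 mV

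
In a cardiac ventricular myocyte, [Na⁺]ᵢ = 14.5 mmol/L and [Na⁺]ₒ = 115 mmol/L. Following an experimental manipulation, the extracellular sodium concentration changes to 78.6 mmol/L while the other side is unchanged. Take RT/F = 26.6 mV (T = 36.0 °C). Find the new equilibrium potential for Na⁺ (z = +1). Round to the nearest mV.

After the shift: [Na⁺]_out = 78.6, [Na⁺]_in = 14.5 mmol/L.
E_new = (26.6/1)·ln(78.6/14.5) = 26.60 · (1.6902) = 44.96 mV

45 mV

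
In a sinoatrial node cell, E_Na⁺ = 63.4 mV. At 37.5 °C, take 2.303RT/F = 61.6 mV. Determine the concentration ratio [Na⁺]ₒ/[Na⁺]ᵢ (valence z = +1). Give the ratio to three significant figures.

10.7

log₁₀([out]/[in]) = E·z/(61.6) = 63.4 × 1 / 61.6 = 1.0292
[out]/[in] = 10^(1.0292) = 10.7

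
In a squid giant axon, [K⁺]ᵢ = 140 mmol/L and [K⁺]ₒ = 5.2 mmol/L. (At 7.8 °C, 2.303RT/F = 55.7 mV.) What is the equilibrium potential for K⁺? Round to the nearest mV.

E = (55.7/z) · log₁₀([K⁺]_out/[K⁺]_in) with z = +1.
= (55.7/1) · log₁₀(5.2/140) = 55.70 · log₁₀(0.03714)
= 55.70 · (-1.4301) = -79.66 mV

-80 mV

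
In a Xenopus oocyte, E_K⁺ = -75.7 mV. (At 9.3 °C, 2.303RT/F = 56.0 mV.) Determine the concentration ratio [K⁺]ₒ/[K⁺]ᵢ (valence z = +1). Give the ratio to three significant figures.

0.0445

log₁₀([out]/[in]) = E·z/(56.0) = -75.7 × 1 / 56.0 = -1.3518
[out]/[in] = 10^(-1.3518) = 0.04449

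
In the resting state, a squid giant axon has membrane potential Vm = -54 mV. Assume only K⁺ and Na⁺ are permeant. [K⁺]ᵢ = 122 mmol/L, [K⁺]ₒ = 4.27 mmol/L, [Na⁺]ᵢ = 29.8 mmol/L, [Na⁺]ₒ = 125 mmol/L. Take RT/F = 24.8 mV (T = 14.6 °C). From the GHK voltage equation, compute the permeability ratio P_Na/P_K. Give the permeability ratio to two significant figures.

0.079

Let α = P_Na/P_K. GHK: Vm = 24.8·ln[(Kₒ + α·Naₒ)/(Kᵢ + α·Naᵢ)].
e^(Vm/24.8) = e^(-54.0/24.8) = 0.11333
So 0.11333·(Kᵢ + α·Naᵢ) = Kₒ + α·Naₒ → α = (0.11333·122.0 − 4.27) / (125.0 − 0.11333·29.8)
α = (13.83 − 4.27) / (125.0 − 3.377) = 9.557/121.6 = 0.07858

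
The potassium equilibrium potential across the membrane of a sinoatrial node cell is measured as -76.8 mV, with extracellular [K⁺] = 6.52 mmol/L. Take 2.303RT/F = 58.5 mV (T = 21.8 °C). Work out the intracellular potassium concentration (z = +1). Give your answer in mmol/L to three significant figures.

134 mmol/L

Nernst: E = (58.5/1) · log₁₀([out]/[in]), so log₁₀([out]/[in]) = -76.8 × 1 / 58.5 = -1.3128.
[out]/[in] = 10^(-1.3128) = 0.04866.
[in] = 6.52 / 0.04866 = 134 mmol/L.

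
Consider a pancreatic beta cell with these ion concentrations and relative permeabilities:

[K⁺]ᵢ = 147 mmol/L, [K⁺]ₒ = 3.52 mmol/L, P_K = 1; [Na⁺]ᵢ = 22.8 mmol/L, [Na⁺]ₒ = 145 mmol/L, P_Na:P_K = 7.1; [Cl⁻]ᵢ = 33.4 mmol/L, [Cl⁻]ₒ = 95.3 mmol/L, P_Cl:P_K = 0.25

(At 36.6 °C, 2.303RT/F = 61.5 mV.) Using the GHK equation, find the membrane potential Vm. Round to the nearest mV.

30 mV

Vm = 61.5 · log₁₀[(Σ P·[cation]ₒ + Σ P·[anion]ᵢ) / (Σ P·[cation]ᵢ + Σ P·[anion]ₒ)]
Numerator = 1×3.52 + 7.1×145 + 0.25×33.4 = 1041
Denominator = 1×147 + 7.1×22.8 + 0.25×95.3 = 332.7
Vm = 61.5 · log₁₀(3.13) = 61.5 × (0.4955) = 30.48 mV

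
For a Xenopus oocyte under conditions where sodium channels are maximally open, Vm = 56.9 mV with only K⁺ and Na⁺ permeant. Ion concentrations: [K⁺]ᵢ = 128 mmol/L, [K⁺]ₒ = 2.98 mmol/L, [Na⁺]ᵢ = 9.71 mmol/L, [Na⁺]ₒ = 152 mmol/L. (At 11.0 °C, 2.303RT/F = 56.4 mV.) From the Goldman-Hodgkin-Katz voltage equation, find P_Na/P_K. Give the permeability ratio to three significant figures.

Let α = P_Na/P_K. GHK: Vm = 56.4·log₁₀[(Kₒ + α·Naₒ)/(Kᵢ + α·Naᵢ)].
10^(Vm/56.4) = 10^(56.9/56.4) = 10.206
So 10.206·(Kᵢ + α·Naᵢ) = Kₒ + α·Naₒ → α = (10.206·128.0 − 2.98) / (152.0 − 10.206·9.71)
α = (1306 − 2.98) / (152.0 − 99.1) = 1303/52.9 = 24.64

24.6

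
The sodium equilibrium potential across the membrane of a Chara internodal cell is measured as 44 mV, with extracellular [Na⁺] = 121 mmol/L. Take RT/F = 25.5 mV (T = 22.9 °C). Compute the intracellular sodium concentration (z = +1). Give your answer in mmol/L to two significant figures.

22 mmol/L

Nernst: E = (25.5/1) · ln([out]/[in]), so ln([out]/[in]) = 44.0 × 1 / 25.5 = 1.7255.
[out]/[in] = e^(1.7255) = 5.615.
[in] = 121 / 5.615 = 21.55 mmol/L.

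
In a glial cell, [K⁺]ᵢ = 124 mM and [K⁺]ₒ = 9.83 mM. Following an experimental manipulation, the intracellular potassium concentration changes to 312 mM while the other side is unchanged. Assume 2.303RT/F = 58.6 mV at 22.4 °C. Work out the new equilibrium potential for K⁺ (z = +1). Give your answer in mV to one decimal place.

-88.0 mV

After the shift: [K⁺]_out = 9.83, [K⁺]_in = 312 mM.
E_new = (58.6/1)·log₁₀(9.83/312) = 58.60 · (-1.5016) = -87.99 mV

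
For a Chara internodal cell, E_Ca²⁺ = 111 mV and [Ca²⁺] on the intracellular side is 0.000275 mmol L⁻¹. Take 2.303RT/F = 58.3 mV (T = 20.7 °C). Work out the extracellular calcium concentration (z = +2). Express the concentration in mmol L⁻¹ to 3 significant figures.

Nernst: E = (58.3/2) · log₁₀([out]/[in]), so log₁₀([out]/[in]) = 111.0 × 2 / 58.3 = 3.8079.
[out]/[in] = 10^(3.8079) = 6425.
[out] = 6425 × 0.000275 = 1.767 mmol L⁻¹.

1.77 mmol L⁻¹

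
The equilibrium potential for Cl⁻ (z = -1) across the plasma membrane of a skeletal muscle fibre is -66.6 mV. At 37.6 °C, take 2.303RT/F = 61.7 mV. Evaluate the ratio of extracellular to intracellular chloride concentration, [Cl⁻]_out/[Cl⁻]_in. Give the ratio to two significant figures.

12

log₁₀([out]/[in]) = E·z/(61.7) = -66.6 × -1 / 61.7 = 1.0794
[out]/[in] = 10^(1.0794) = 12.01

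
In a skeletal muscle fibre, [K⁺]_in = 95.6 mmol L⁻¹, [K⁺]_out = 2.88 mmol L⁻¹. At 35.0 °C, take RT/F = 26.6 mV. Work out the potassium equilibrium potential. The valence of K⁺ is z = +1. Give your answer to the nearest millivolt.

E = (26.6/z) · ln([K⁺]_out/[K⁺]_in) with z = +1.
= (26.6/1) · ln(2.88/95.6) = 26.60 · ln(0.03013)
= 26.60 · (-3.5024) = -93.16 mV

-93 mV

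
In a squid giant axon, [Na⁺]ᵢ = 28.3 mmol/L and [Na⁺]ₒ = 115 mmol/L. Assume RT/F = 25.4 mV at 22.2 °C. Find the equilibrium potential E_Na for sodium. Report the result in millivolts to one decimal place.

35.6 mV

E = (25.4/z) · ln([Na⁺]_out/[Na⁺]_in) with z = +1.
= (25.4/1) · ln(115/28.3) = 25.40 · ln(4.064)
= 25.40 · (1.4021) = 35.61 mV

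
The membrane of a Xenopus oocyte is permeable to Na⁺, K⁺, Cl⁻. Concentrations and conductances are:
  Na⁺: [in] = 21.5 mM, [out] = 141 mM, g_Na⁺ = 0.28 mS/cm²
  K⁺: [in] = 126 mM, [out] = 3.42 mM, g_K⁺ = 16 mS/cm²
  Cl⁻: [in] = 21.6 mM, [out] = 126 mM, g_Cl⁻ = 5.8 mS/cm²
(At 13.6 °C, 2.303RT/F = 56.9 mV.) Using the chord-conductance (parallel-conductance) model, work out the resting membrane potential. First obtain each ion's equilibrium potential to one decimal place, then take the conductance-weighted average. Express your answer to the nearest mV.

-75 mV

E_Na⁺ = (56.9/1)·log₁₀(141/21.5) = 46.5 mV
E_K⁺ = (56.9/1)·log₁₀(3.42/126) = -89.1 mV
E_Cl⁻ = (56.9/-1)·log₁₀(126/21.6) = -43.6 mV
Vm = (Σ gᵢEᵢ)/(Σ gᵢ) = (0.28·46.5 + 16·-89.1 + 5.8·-43.6) / (0.28 + 16 + 5.8)
= -1665.46 / 22.08 = -75.43 mV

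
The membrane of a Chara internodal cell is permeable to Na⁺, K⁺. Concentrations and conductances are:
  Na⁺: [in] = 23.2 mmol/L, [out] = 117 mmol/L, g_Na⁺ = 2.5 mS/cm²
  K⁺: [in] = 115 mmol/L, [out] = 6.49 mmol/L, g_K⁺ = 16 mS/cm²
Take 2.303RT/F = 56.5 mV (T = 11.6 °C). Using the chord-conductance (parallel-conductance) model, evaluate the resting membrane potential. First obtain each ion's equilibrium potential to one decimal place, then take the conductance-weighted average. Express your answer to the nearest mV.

-56 mV

E_Na⁺ = (56.5/1)·log₁₀(117/23.2) = 39.7 mV
E_K⁺ = (56.5/1)·log₁₀(6.49/115) = -70.5 mV
Vm = (Σ gᵢEᵢ)/(Σ gᵢ) = (2.5·39.7 + 16·-70.5) / (2.5 + 16)
= -1028.75 / 18.5 = -55.61 mV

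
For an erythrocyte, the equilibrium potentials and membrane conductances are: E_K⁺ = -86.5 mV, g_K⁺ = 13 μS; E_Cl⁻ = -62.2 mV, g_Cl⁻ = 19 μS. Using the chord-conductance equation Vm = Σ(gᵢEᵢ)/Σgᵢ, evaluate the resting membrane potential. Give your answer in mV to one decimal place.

-72.1 mV

Σ gᵢEᵢ = 13·(-86.5) + 19·(-62.2) = -2306.30
Σ gᵢ = 13 + 19 = 32
Vm = -2306.30 / 32 = -72.07 mV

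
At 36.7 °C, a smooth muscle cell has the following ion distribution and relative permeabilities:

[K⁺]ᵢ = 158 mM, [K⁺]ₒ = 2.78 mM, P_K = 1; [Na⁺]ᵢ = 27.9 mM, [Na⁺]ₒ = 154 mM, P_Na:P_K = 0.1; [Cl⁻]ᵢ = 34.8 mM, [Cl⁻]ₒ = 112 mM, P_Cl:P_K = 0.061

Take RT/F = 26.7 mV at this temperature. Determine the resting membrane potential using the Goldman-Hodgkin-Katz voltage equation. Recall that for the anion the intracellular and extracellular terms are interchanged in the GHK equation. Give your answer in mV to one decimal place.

Vm = 26.7 · ln[(Σ P·[cation]ₒ + Σ P·[anion]ᵢ) / (Σ P·[cation]ᵢ + Σ P·[anion]ₒ)]
Numerator = 1×2.78 + 0.1×154 + 0.061×34.8 = 20.3
Denominator = 1×158 + 0.1×27.9 + 0.061×112 = 167.6
Vm = 26.7 · ln(0.12112) = 26.7 × (-2.1110) = -56.36 mV

-56.4 mV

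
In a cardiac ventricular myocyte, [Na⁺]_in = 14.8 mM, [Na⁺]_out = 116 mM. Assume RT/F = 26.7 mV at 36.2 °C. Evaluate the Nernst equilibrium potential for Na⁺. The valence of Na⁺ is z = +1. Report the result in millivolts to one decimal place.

E = (26.7/z) · ln([Na⁺]_out/[Na⁺]_in) with z = +1.
= (26.7/1) · ln(116/14.8) = 26.70 · ln(7.838)
= 26.70 · (2.0590) = 54.97 mV

55.0 mV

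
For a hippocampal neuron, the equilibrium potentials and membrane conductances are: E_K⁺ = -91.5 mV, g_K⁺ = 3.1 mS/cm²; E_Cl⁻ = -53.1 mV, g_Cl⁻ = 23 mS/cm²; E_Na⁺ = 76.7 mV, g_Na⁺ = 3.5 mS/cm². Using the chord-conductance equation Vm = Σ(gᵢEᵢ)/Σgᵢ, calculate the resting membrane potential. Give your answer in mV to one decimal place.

Σ gᵢEᵢ = 3.1·(-91.5) + 23·(-53.1) + 3.5·(76.7) = -1236.50
Σ gᵢ = 3.1 + 23 + 3.5 = 29.6
Vm = -1236.50 / 29.6 = -41.77 mV

-41.8 mV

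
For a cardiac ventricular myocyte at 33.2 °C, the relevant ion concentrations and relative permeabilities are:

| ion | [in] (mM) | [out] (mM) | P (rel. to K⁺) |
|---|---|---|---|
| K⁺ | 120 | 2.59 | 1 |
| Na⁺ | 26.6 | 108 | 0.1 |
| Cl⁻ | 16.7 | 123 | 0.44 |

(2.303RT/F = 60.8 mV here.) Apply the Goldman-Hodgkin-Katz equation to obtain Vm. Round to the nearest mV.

-57 mV

Vm = 60.8 · log₁₀[(Σ P·[cation]ₒ + Σ P·[anion]ᵢ) / (Σ P·[cation]ᵢ + Σ P·[anion]ₒ)]
Numerator = 1×2.59 + 0.1×108 + 0.44×16.7 = 20.74
Denominator = 1×120 + 0.1×26.6 + 0.44×123 = 176.8
Vm = 60.8 · log₁₀(0.11731) = 60.8 × (-0.9307) = -56.58 mV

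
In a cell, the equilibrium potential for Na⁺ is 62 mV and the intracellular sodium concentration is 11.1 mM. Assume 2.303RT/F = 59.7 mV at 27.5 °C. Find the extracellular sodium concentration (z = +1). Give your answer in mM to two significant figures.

Nernst: E = (59.7/1) · log₁₀([out]/[in]), so log₁₀([out]/[in]) = 62.0 × 1 / 59.7 = 1.0385.
[out]/[in] = 10^(1.0385) = 10.93.
[out] = 10.93 × 11.1 = 121.3 mM.

120 mM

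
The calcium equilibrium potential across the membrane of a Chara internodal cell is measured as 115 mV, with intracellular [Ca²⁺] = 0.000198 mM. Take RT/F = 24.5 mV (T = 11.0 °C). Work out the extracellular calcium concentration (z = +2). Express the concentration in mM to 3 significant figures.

Nernst: E = (24.5/2) · ln([out]/[in]), so ln([out]/[in]) = 115.0 × 2 / 24.5 = 9.3878.
[out]/[in] = e^(9.3878) = 1.194e+04.
[out] = 1.194e+04 × 0.000198 = 2.364 mM.

2.36 mM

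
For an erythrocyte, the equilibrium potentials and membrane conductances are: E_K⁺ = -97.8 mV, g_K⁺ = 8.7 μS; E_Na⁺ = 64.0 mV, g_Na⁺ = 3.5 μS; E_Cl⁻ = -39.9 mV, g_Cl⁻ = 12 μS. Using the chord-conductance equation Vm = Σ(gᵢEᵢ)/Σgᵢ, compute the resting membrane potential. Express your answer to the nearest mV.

-46 mV

Σ gᵢEᵢ = 8.7·(-97.8) + 3.5·(64.0) + 12·(-39.9) = -1105.66
Σ gᵢ = 8.7 + 3.5 + 12 = 24.2
Vm = -1105.66 / 24.2 = -45.69 mV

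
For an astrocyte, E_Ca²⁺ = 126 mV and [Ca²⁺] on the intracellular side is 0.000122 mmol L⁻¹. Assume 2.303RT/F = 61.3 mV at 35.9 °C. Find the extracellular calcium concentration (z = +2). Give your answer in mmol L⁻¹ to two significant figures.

1.6 mmol L⁻¹

Nernst: E = (61.3/2) · log₁₀([out]/[in]), so log₁₀([out]/[in]) = 126.0 × 2 / 61.3 = 4.1109.
[out]/[in] = 10^(4.1109) = 1.291e+04.
[out] = 1.291e+04 × 0.000122 = 1.575 mmol L⁻¹.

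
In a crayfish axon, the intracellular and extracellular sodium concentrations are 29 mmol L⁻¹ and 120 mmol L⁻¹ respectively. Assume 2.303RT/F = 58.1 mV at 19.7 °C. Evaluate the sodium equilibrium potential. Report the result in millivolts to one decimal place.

E = (58.1/z) · log₁₀([Na⁺]_out/[Na⁺]_in) with z = +1.
= (58.1/1) · log₁₀(120/29) = 58.10 · log₁₀(4.138)
= 58.10 · (0.6168) = 35.84 mV

35.8 mV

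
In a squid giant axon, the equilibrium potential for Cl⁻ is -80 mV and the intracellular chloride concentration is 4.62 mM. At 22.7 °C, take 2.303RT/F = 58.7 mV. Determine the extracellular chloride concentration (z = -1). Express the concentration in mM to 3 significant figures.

Nernst: E = (58.7/-1) · log₁₀([out]/[in]), so log₁₀([out]/[in]) = -80.0 × -1 / 58.7 = 1.3629.
[out]/[in] = 10^(1.3629) = 23.06.
[out] = 23.06 × 4.62 = 106.5 mM.

107 mM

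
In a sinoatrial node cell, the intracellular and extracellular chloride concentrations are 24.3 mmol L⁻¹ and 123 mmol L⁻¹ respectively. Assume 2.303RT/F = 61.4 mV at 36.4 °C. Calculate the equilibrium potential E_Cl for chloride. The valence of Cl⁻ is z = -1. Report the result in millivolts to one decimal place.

-43.2 mV

E = (61.4/z) · log₁₀([Cl⁻]_out/[Cl⁻]_in) with z = -1.
For an anion, dividing by z = -1 reverses the sign.
= (61.4/-1) · log₁₀(123/24.3) = -61.40 · log₁₀(5.062)
= -61.40 · (0.7043) = -43.24 mV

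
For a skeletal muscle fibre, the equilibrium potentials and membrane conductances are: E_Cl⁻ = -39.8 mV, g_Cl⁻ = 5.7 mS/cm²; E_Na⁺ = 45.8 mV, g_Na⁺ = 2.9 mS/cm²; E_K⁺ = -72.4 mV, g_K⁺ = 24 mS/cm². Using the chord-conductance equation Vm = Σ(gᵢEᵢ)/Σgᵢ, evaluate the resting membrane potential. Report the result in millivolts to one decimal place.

-56.2 mV

Σ gᵢEᵢ = 5.7·(-39.8) + 2.9·(45.8) + 24·(-72.4) = -1831.64
Σ gᵢ = 5.7 + 2.9 + 24 = 32.6
Vm = -1831.64 / 32.6 = -56.19 mV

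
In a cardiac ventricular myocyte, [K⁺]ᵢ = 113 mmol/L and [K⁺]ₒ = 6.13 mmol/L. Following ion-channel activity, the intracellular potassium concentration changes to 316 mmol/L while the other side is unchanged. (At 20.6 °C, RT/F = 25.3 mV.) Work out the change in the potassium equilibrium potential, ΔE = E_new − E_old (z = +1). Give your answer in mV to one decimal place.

E_old = (25.3/1)·ln(6.13/113) = -73.73 mV
E_new = (25.3/1)·ln(6.13/316) = -99.75 mV
ΔE = -99.75 − (-73.73) = -26.02 mV

-26.0 mV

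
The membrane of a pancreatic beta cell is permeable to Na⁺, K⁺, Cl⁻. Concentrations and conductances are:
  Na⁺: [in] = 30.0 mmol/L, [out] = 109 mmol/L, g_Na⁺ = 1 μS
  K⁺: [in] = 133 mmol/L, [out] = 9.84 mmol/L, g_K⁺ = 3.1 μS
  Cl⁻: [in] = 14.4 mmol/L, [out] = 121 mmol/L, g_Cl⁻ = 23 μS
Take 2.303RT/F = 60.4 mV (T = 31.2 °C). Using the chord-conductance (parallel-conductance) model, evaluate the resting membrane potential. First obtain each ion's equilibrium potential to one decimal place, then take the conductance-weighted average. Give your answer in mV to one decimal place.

E_Na⁺ = (60.4/1)·log₁₀(109/30.0) = 33.8 mV
E_K⁺ = (60.4/1)·log₁₀(9.84/133) = -68.3 mV
E_Cl⁻ = (60.4/-1)·log₁₀(121/14.4) = -55.8 mV
Vm = (Σ gᵢEᵢ)/(Σ gᵢ) = (1·33.8 + 3.1·-68.3 + 23·-55.8) / (1 + 3.1 + 23)
= -1461.33 / 27.1 = -53.92 mV

-53.9 mV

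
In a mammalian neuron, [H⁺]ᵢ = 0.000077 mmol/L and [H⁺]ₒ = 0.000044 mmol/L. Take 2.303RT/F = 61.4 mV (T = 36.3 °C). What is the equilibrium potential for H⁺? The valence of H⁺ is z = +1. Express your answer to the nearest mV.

-15 mV

E = (61.4/z) · log₁₀([H⁺]_out/[H⁺]_in) with z = +1.
= (61.4/1) · log₁₀(0.000044/0.000077) = 61.40 · log₁₀(0.5714)
= 61.40 · (-0.2430) = -14.92 mV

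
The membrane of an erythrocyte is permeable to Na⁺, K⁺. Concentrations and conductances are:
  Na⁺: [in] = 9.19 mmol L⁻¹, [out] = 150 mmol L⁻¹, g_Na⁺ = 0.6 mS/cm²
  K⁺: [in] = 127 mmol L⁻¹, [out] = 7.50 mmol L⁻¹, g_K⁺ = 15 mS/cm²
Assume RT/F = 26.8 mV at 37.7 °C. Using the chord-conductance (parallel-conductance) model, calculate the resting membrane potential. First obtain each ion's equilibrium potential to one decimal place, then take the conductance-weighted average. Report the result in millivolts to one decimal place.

E_Na⁺ = (26.8/1)·ln(150/9.19) = 74.8 mV
E_K⁺ = (26.8/1)·ln(7.50/127) = -75.8 mV
Vm = (Σ gᵢEᵢ)/(Σ gᵢ) = (0.6·74.8 + 15·-75.8) / (0.6 + 15)
= -1092.12 / 15.6 = -70.01 mV

-70.0 mV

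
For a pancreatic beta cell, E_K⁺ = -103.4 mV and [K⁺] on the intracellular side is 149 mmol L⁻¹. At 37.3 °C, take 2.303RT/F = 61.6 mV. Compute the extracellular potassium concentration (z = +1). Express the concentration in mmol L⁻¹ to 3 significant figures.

3.12 mmol L⁻¹

Nernst: E = (61.6/1) · log₁₀([out]/[in]), so log₁₀([out]/[in]) = -103.4 × 1 / 61.6 = -1.6786.
[out]/[in] = 10^(-1.6786) = 0.02096.
[out] = 0.02096 × 149 = 3.123 mmol L⁻¹.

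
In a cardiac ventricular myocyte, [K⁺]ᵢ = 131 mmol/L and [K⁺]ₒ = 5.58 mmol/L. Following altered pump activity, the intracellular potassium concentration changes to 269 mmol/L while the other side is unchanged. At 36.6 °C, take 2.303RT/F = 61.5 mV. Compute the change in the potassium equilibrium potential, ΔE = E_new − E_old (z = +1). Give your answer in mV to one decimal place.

-19.2 mV

E_old = (61.5/1)·log₁₀(5.58/131) = -84.29 mV
E_new = (61.5/1)·log₁₀(5.58/269) = -103.51 mV
ΔE = -103.51 − (-84.29) = -19.22 mV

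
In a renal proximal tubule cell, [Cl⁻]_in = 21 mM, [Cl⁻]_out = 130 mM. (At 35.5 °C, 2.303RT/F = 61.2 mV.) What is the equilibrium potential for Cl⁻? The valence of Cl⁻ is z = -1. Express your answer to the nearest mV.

E = (61.2/z) · log₁₀([Cl⁻]_out/[Cl⁻]_in) with z = -1.
For an anion, dividing by z = -1 reverses the sign.
= (61.2/-1) · log₁₀(130/21) = -61.20 · log₁₀(6.19)
= -61.20 · (0.7917) = -48.45 mV

-48 mV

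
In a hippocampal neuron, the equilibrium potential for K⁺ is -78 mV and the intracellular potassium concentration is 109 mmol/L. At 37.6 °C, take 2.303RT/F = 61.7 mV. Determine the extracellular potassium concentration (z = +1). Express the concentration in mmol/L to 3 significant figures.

5.93 mmol/L

Nernst: E = (61.7/1) · log₁₀([out]/[in]), so log₁₀([out]/[in]) = -78.0 × 1 / 61.7 = -1.2642.
[out]/[in] = 10^(-1.2642) = 0.05443.
[out] = 0.05443 × 109 = 5.933 mmol/L.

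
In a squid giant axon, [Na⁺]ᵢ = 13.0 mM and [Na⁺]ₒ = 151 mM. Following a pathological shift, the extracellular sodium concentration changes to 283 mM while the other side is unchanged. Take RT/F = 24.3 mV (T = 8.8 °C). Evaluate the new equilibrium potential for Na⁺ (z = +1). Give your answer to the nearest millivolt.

After the shift: [Na⁺]_out = 283, [Na⁺]_in = 13.0 mM.
E_new = (24.3/1)·ln(283/13.0) = 24.30 · (3.0805) = 74.86 mV

75 mV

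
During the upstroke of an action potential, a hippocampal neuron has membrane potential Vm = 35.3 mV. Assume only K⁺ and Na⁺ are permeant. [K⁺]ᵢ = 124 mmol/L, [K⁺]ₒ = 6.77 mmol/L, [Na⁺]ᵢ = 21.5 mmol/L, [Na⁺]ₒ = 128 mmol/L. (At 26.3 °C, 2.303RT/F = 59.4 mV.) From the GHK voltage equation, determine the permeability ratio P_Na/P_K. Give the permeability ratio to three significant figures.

Let α = P_Na/P_K. GHK: Vm = 59.4·log₁₀[(Kₒ + α·Naₒ)/(Kᵢ + α·Naᵢ)].
10^(Vm/59.4) = 10^(35.3/59.4) = 3.9289
So 3.9289·(Kᵢ + α·Naᵢ) = Kₒ + α·Naₒ → α = (3.9289·124.0 − 6.77) / (128.0 − 3.9289·21.5)
α = (487.2 − 6.77) / (128.0 − 84.47) = 480.4/43.53 = 11.04

11.0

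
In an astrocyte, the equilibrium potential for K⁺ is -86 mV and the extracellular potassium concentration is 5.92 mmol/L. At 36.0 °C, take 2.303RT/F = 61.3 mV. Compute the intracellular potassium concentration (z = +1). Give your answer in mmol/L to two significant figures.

Nernst: E = (61.3/1) · log₁₀([out]/[in]), so log₁₀([out]/[in]) = -86.0 × 1 / 61.3 = -1.4029.
[out]/[in] = 10^(-1.4029) = 0.03954.
[in] = 5.92 / 0.03954 = 149.7 mmol/L.

150 mmol/L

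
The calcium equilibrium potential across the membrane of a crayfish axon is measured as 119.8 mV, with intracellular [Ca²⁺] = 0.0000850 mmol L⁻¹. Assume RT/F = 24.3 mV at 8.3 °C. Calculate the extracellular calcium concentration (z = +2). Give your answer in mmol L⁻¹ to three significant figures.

1.63 mmol L⁻¹

Nernst: E = (24.3/2) · ln([out]/[in]), so ln([out]/[in]) = 119.8 × 2 / 24.3 = 9.8601.
[out]/[in] = e^(9.8601) = 1.915e+04.
[out] = 1.915e+04 × 0.0000850 = 1.628 mmol L⁻¹.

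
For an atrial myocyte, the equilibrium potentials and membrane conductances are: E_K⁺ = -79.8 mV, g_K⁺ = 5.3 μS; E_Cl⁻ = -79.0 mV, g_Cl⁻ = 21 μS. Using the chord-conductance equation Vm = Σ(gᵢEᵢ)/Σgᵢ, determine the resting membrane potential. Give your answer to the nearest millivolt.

Σ gᵢEᵢ = 5.3·(-79.8) + 21·(-79.0) = -2081.94
Σ gᵢ = 5.3 + 21 = 26.3
Vm = -2081.94 / 26.3 = -79.16 mV

-79 mV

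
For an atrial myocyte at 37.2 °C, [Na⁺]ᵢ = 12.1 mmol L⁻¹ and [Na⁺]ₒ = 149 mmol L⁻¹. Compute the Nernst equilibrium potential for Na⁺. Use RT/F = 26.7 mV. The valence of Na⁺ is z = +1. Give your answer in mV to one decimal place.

67.0 mV

E = (26.7/z) · ln([Na⁺]_out/[Na⁺]_in) with z = +1.
= (26.7/1) · ln(149/12.1) = 26.70 · ln(12.31)
= 26.70 · (2.5107) = 67.04 mV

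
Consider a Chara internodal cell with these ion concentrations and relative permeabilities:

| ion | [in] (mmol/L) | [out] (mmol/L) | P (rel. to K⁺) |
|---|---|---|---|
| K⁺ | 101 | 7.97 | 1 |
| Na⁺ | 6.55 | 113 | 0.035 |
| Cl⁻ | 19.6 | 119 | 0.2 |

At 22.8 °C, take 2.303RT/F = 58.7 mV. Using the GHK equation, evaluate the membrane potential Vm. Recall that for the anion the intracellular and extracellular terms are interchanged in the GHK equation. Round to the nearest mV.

-53 mV

Vm = 58.7 · log₁₀[(Σ P·[cation]ₒ + Σ P·[anion]ᵢ) / (Σ P·[cation]ᵢ + Σ P·[anion]ₒ)]
Numerator = 1×7.97 + 0.035×113 + 0.2×19.6 = 15.85
Denominator = 1×101 + 0.035×6.55 + 0.2×119 = 125
Vm = 58.7 · log₁₀(0.12673) = 58.7 × (-0.8971) = -52.66 mV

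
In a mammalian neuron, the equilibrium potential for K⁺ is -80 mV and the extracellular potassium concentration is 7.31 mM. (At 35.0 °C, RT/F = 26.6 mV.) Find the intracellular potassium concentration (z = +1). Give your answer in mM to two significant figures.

Nernst: E = (26.6/1) · ln([out]/[in]), so ln([out]/[in]) = -80.0 × 1 / 26.6 = -3.0075.
[out]/[in] = e^(-3.0075) = 0.04941.
[in] = 7.31 / 0.04941 = 147.9 mM.

150 mM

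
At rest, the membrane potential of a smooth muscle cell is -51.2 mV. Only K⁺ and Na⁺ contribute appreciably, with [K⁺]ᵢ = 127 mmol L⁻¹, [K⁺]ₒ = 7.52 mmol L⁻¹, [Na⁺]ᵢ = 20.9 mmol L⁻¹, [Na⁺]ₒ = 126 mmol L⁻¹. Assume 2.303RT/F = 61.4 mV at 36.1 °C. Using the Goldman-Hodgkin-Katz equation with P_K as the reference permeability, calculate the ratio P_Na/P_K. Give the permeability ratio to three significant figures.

Let α = P_Na/P_K. GHK: Vm = 61.4·log₁₀[(Kₒ + α·Naₒ)/(Kᵢ + α·Naᵢ)].
10^(Vm/61.4) = 10^(-51.2/61.4) = 0.1466
So 0.1466·(Kᵢ + α·Naᵢ) = Kₒ + α·Naₒ → α = (0.1466·127.0 − 7.52) / (126.0 − 0.1466·20.9)
α = (18.62 − 7.52) / (126.0 − 3.064) = 11.1/122.9 = 0.09027

0.0903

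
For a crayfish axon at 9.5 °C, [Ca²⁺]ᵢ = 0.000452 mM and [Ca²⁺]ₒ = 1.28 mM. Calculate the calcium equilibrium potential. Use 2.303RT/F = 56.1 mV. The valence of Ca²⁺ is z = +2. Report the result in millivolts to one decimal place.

E = (56.1/z) · log₁₀([Ca²⁺]_out/[Ca²⁺]_in) with z = +2.
= (56.1/2) · log₁₀(1.28/0.000452) = 28.05 · log₁₀(2832)
= 28.05 · (3.4521) = 96.83 mV

96.8 mV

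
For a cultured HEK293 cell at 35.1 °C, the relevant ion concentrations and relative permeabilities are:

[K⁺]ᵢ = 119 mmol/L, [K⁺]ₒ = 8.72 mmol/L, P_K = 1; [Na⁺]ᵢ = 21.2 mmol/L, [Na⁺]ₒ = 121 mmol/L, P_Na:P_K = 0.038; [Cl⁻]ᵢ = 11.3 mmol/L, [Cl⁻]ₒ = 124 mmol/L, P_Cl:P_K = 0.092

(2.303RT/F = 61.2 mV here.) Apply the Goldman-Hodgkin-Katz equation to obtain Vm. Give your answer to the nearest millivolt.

-59 mV

Vm = 61.2 · log₁₀[(Σ P·[cation]ₒ + Σ P·[anion]ᵢ) / (Σ P·[cation]ᵢ + Σ P·[anion]ₒ)]
Numerator = 1×8.72 + 0.038×121 + 0.092×11.3 = 14.36
Denominator = 1×119 + 0.038×21.2 + 0.092×124 = 131.2
Vm = 61.2 · log₁₀(0.10942) = 61.2 × (-0.9609) = -58.81 mV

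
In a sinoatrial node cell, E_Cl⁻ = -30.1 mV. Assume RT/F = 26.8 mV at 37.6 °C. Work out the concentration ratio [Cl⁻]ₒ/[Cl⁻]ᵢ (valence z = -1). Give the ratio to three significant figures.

ln([out]/[in]) = E·z/(26.8) = -30.1 × -1 / 26.8 = 1.1231
[out]/[in] = e^(1.1231) = 3.074

3.07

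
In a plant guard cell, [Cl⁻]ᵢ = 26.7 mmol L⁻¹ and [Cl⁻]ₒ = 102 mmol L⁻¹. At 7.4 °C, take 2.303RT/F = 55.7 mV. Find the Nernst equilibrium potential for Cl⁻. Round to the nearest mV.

E = (55.7/z) · log₁₀([Cl⁻]_out/[Cl⁻]_in) with z = -1.
For an anion, dividing by z = -1 reverses the sign.
= (55.7/-1) · log₁₀(102/26.7) = -55.70 · log₁₀(3.82)
= -55.70 · (0.5821) = -32.42 mV

-32 mV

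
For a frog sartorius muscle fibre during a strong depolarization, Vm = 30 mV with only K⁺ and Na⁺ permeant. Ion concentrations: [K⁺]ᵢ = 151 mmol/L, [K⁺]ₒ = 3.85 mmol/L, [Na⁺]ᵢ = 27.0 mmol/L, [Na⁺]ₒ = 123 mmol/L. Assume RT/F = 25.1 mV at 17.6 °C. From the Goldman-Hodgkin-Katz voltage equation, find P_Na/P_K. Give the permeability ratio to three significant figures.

Let α = P_Na/P_K. GHK: Vm = 25.1·ln[(Kₒ + α·Naₒ)/(Kᵢ + α·Naᵢ)].
e^(Vm/25.1) = e^(30.0/25.1) = 3.3043
So 3.3043·(Kᵢ + α·Naᵢ) = Kₒ + α·Naₒ → α = (3.3043·151.0 − 3.85) / (123.0 − 3.3043·27.0)
α = (498.9 − 3.85) / (123.0 − 89.22) = 495.1/33.78 = 14.65

14.7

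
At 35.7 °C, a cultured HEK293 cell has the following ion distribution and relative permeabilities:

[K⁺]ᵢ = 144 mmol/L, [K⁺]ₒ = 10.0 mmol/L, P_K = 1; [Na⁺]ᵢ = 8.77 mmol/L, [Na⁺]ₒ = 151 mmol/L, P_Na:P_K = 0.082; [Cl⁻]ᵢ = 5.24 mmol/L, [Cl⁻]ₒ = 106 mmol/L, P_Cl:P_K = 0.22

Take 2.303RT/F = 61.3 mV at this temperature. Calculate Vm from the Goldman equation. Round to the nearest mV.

Vm = 61.3 · log₁₀[(Σ P·[cation]ₒ + Σ P·[anion]ᵢ) / (Σ P·[cation]ᵢ + Σ P·[anion]ₒ)]
Numerator = 1×10.0 + 0.082×151 + 0.22×5.24 = 23.53
Denominator = 1×144 + 0.082×8.77 + 0.22×106 = 168
Vm = 61.3 · log₁₀(0.14006) = 61.3 × (-0.8537) = -52.33 mV

-52 mV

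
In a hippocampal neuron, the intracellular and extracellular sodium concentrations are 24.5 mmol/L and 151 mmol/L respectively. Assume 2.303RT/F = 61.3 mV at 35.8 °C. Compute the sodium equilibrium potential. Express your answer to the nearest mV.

48 mV

E = (61.3/z) · log₁₀([Na⁺]_out/[Na⁺]_in) with z = +1.
= (61.3/1) · log₁₀(151/24.5) = 61.30 · log₁₀(6.163)
= 61.30 · (0.7898) = 48.42 mV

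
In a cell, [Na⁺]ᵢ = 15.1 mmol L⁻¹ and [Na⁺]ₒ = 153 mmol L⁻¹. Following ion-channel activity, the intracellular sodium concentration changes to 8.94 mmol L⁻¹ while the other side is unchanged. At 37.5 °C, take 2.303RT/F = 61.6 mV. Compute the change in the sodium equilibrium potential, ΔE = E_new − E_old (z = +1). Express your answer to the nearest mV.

E_old = (61.6/1)·log₁₀(153/15.1) = 61.95 mV
E_new = (61.6/1)·log₁₀(153/8.94) = 75.97 mV
ΔE = 75.97 − (61.95) = 14.02 mV

14 mV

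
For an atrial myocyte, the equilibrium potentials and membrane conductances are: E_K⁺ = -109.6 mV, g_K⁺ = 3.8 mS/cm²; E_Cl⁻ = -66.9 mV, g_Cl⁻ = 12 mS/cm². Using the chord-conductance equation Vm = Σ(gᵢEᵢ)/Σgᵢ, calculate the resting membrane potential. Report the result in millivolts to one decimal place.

Σ gᵢEᵢ = 3.8·(-109.6) + 12·(-66.9) = -1219.28
Σ gᵢ = 3.8 + 12 = 15.8
Vm = -1219.28 / 15.8 = -77.17 mV

-77.2 mV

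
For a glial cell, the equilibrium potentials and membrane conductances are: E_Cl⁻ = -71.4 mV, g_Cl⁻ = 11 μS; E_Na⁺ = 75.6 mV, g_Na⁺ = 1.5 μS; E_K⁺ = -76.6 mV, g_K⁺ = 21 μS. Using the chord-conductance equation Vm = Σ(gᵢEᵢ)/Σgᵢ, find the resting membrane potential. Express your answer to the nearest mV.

-68 mV

Σ gᵢEᵢ = 11·(-71.4) + 1.5·(75.6) + 21·(-76.6) = -2280.60
Σ gᵢ = 11 + 1.5 + 21 = 33.5
Vm = -2280.60 / 33.5 = -68.08 mV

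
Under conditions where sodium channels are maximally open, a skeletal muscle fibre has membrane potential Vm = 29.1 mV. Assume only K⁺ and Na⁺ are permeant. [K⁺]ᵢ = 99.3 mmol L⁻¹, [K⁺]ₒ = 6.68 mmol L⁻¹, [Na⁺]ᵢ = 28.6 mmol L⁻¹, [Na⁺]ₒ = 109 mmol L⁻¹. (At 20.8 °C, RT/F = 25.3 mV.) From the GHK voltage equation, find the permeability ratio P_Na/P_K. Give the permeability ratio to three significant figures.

16.5

Let α = P_Na/P_K. GHK: Vm = 25.3·ln[(Kₒ + α·Naₒ)/(Kᵢ + α·Naᵢ)].
e^(Vm/25.3) = e^(29.1/25.3) = 3.1588
So 3.1588·(Kᵢ + α·Naᵢ) = Kₒ + α·Naₒ → α = (3.1588·99.3 − 6.68) / (109.0 − 3.1588·28.6)
α = (313.7 − 6.68) / (109.0 − 90.34) = 307/18.66 = 16.45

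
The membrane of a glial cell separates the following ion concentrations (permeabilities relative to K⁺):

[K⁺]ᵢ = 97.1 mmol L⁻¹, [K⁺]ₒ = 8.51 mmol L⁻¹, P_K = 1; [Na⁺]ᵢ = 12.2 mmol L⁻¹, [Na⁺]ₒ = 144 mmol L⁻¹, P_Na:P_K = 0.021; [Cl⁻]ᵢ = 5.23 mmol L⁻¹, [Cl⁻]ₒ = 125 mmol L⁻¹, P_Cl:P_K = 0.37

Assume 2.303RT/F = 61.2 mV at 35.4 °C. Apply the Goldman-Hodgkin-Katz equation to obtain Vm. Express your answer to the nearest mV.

-63 mV

Vm = 61.2 · log₁₀[(Σ P·[cation]ₒ + Σ P·[anion]ᵢ) / (Σ P·[cation]ᵢ + Σ P·[anion]ₒ)]
Numerator = 1×8.51 + 0.021×144 + 0.37×5.23 = 13.47
Denominator = 1×97.1 + 0.021×12.2 + 0.37×125 = 143.6
Vm = 61.2 · log₁₀(0.093792) = 61.2 × (-1.0278) = -62.90 mV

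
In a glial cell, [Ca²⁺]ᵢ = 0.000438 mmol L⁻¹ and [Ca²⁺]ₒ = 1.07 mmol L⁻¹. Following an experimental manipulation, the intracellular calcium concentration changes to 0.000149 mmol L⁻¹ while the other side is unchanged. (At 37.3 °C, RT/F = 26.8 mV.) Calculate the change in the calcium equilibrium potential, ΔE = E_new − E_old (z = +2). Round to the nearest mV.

E_old = (26.8/2)·ln(1.07/0.000438) = 104.53 mV
E_new = (26.8/2)·ln(1.07/0.000149) = 118.98 mV
ΔE = 118.98 − (104.53) = 14.45 mV

14 mV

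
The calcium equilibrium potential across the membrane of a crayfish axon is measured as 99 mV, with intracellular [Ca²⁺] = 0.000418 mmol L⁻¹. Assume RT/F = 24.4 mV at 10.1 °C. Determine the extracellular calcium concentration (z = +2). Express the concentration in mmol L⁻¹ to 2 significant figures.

1.4 mmol L⁻¹

Nernst: E = (24.4/2) · ln([out]/[in]), so ln([out]/[in]) = 99.0 × 2 / 24.4 = 8.1148.
[out]/[in] = e^(8.1148) = 3343.
[out] = 3343 × 0.000418 = 1.398 mmol L⁻¹.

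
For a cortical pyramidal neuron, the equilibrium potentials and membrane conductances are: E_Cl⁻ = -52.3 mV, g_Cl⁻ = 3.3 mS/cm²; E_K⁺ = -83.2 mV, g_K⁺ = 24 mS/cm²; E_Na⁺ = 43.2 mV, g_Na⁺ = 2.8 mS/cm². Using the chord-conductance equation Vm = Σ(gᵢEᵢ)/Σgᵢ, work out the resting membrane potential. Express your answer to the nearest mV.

-68 mV

Σ gᵢEᵢ = 3.3·(-52.3) + 24·(-83.2) + 2.8·(43.2) = -2048.43
Σ gᵢ = 3.3 + 24 + 2.8 = 30.1
Vm = -2048.43 / 30.1 = -68.05 mV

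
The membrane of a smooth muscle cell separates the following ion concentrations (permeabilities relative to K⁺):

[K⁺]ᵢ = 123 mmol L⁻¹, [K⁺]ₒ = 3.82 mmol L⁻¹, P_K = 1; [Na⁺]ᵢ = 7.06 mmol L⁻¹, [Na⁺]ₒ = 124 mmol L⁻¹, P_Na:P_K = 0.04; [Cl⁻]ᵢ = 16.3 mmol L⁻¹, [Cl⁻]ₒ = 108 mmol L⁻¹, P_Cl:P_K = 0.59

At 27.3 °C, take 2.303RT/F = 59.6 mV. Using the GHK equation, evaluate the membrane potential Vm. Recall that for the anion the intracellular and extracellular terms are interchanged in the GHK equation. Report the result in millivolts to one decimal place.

Vm = 59.6 · log₁₀[(Σ P·[cation]ₒ + Σ P·[anion]ᵢ) / (Σ P·[cation]ᵢ + Σ P·[anion]ₒ)]
Numerator = 1×3.82 + 0.04×124 + 0.59×16.3 = 18.4
Denominator = 1×123 + 0.04×7.06 + 0.59×108 = 187
Vm = 59.6 · log₁₀(0.098378) = 59.6 × (-1.0071) = -60.02 mV

-60.0 mV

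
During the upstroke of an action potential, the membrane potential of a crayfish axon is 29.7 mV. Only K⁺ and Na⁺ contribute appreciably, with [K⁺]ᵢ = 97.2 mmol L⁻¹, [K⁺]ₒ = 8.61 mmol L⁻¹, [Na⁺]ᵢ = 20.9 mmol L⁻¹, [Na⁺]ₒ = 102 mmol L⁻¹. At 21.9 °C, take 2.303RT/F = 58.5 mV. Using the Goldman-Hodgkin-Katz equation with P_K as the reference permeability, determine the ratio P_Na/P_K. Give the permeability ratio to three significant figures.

Let α = P_Na/P_K. GHK: Vm = 58.5·log₁₀[(Kₒ + α·Naₒ)/(Kᵢ + α·Naᵢ)].
10^(Vm/58.5) = 10^(29.7/58.5) = 3.2188
So 3.2188·(Kᵢ + α·Naᵢ) = Kₒ + α·Naₒ → α = (3.2188·97.2 − 8.61) / (102.0 − 3.2188·20.9)
α = (312.9 − 8.61) / (102.0 − 67.27) = 304.3/34.73 = 8.761

8.76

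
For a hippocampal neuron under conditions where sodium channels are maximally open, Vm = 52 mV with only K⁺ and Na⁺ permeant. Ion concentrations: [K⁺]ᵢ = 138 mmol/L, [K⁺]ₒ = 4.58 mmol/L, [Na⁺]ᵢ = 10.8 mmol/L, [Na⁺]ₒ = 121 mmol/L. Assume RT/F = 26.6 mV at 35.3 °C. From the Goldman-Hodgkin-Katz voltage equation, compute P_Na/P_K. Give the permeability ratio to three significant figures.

21.7

Let α = P_Na/P_K. GHK: Vm = 26.6·ln[(Kₒ + α·Naₒ)/(Kᵢ + α·Naᵢ)].
e^(Vm/26.6) = e^(52.0/26.6) = 7.0631
So 7.0631·(Kᵢ + α·Naᵢ) = Kₒ + α·Naₒ → α = (7.0631·138.0 − 4.58) / (121.0 − 7.0631·10.8)
α = (974.7 − 4.58) / (121.0 − 76.28) = 970.1/44.72 = 21.69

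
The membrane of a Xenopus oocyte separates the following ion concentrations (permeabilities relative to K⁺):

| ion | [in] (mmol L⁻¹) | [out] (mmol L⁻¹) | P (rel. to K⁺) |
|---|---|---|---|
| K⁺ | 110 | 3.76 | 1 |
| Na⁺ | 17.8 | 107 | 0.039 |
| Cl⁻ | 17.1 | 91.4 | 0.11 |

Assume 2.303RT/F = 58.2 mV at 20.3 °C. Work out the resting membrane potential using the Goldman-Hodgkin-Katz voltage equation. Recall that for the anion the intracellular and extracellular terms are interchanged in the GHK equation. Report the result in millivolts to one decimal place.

Vm = 58.2 · log₁₀[(Σ P·[cation]ₒ + Σ P·[anion]ᵢ) / (Σ P·[cation]ᵢ + Σ P·[anion]ₒ)]
Numerator = 1×3.76 + 0.039×107 + 0.11×17.1 = 9.814
Denominator = 1×110 + 0.039×17.8 + 0.11×91.4 = 120.7
Vm = 58.2 · log₁₀(0.081277) = 58.2 × (-1.0900) = -63.44 mV

-63.4 mV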